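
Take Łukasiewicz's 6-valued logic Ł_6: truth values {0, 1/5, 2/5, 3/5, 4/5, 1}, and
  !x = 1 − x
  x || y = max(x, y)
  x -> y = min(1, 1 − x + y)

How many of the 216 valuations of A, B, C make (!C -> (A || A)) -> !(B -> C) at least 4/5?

50

value 1: 34 assignments (counts)
value 4/5: 16 assignments (counts)
value 3/5: 20 assignments
value 2/5: 25 assignments
value 1/5: 30 assignments
value 0: 91 assignments
So 50 of the 216 assignments meet the threshold.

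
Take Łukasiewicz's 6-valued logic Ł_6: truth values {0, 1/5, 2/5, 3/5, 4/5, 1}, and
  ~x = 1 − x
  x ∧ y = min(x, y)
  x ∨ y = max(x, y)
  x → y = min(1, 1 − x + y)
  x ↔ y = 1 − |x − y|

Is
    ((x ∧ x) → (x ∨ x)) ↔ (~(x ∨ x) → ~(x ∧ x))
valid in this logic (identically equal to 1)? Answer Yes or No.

Yes

x = 0 ↦ 1
x = 1/5 ↦ 1
x = 2/5 ↦ 1
x = 3/5 ↦ 1
x = 4/5 ↦ 1
x = 1 ↦ 1
Every assignment gives a value ≥ 1.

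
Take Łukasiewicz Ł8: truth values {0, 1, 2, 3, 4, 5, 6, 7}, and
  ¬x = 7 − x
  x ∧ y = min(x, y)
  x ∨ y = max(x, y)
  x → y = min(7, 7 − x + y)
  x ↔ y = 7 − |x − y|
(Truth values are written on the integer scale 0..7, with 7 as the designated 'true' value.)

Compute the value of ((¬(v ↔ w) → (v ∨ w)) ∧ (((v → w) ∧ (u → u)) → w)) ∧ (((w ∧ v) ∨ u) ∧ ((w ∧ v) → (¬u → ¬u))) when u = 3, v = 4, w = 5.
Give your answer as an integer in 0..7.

v ↔ w = 4 ↔ 5 = 6
¬(v ↔ w) = ¬6 = 1
v ∨ w = 4 ∨ 5 = 5
¬(v ↔ w) → (v ∨ w) = 1 → 5 = 7
v → w = 4 → 5 = 7
u → u = 3 → 3 = 7
(v → w) ∧ (u → u) = 7 ∧ 7 = 7
((v → w) ∧ (u → u)) → w = 7 → 5 = 5
(¬(v ↔ w) → (v ∨ w)) ∧ (((v → w) ∧ (u → u)) → w) = 7 ∧ 5 = 5
w ∧ v = 5 ∧ 4 = 4
(w ∧ v) ∨ u = 4 ∨ 3 = 4
w ∧ v = 5 ∧ 4 = 4
¬u = ¬3 = 4
¬u = ¬3 = 4
¬u → ¬u = 4 → 4 = 7
(w ∧ v) → (¬u → ¬u) = 4 → 7 = 7
((w ∧ v) ∨ u) ∧ ((w ∧ v) → (¬u → ¬u)) = 4 ∧ 7 = 4
((¬(v ↔ w) → (v ∨ w)) ∧ (((v → w) ∧ (u → u)) → w)) ∧ (((w ∧ v) ∨ u) ∧ ((w ∧ v) → (¬u → ¬u))) = 5 ∧ 4 = 4

4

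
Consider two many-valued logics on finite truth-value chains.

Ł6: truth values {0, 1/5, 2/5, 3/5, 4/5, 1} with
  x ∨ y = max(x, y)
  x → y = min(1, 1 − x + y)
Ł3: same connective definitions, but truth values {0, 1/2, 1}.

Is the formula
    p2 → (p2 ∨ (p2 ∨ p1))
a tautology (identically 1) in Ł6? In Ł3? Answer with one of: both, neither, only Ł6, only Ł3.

In Ł6: every assignment gives 1 — tautology.
In Ł3: every assignment gives 1 — tautology.

both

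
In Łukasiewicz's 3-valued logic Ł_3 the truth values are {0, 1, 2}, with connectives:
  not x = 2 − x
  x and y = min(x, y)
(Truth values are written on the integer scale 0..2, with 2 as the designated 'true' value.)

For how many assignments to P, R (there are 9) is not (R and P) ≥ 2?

5

P = 0, R = 0 ↦ 2  ≥
P = 0, R = 1 ↦ 2  ≥
P = 0, R = 2 ↦ 2  ≥
P = 1, R = 0 ↦ 2  ≥
P = 1, R = 1 ↦ 1  <
P = 1, R = 2 ↦ 1  <
P = 2, R = 0 ↦ 2  ≥
P = 2, R = 1 ↦ 1  <
P = 2, R = 2 ↦ 0  <
So 5 of the 9 assignments meet the threshold.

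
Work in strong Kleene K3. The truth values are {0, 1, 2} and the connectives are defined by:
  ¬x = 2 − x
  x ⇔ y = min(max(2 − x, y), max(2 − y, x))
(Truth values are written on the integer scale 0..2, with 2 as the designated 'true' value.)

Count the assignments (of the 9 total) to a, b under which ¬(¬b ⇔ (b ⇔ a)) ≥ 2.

a = 0, b = 0 ↦ 0  <
a = 0, b = 1 ↦ 1  <
a = 0, b = 2 ↦ 0  <
a = 1, b = 0 ↦ 1  <
a = 1, b = 1 ↦ 1  <
a = 1, b = 2 ↦ 1  <
a = 2, b = 0 ↦ 2  ≥
a = 2, b = 1 ↦ 1  <
a = 2, b = 2 ↦ 2  ≥
So 2 of the 9 assignments meet the threshold.

2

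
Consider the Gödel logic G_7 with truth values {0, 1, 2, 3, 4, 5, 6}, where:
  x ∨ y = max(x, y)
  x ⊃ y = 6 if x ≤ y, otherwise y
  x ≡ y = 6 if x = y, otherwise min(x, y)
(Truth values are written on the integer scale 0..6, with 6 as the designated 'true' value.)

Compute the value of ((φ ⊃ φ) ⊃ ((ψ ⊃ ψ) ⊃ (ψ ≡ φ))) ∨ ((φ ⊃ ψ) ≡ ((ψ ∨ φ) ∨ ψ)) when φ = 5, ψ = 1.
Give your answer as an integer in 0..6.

φ ⊃ φ = 5 ⊃ 5 = 6
ψ ⊃ ψ = 1 ⊃ 1 = 6
ψ ≡ φ = 1 ≡ 5 = 1
(ψ ⊃ ψ) ⊃ (ψ ≡ φ) = 6 ⊃ 1 = 1
(φ ⊃ φ) ⊃ ((ψ ⊃ ψ) ⊃ (ψ ≡ φ)) = 6 ⊃ 1 = 1
φ ⊃ ψ = 5 ⊃ 1 = 1
ψ ∨ φ = 1 ∨ 5 = 5
(ψ ∨ φ) ∨ ψ = 5 ∨ 1 = 5
(φ ⊃ ψ) ≡ ((ψ ∨ φ) ∨ ψ) = 1 ≡ 5 = 1
((φ ⊃ φ) ⊃ ((ψ ⊃ ψ) ⊃ (ψ ≡ φ))) ∨ ((φ ⊃ ψ) ≡ ((ψ ∨ φ) ∨ ψ)) = 1 ∨ 1 = 1

1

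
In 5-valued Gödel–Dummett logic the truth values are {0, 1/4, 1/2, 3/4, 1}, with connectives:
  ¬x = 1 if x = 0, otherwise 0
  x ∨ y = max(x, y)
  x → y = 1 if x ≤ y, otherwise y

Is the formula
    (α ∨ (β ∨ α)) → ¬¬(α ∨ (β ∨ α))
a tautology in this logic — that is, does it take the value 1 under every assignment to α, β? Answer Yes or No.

Yes

At α = 1/4, β = 1/4, for instance:
β ∨ α = 1/4 ∨ 1/4 = 1/4
α ∨ (β ∨ α) = 1/4 ∨ 1/4 = 1/4
¬(α ∨ (β ∨ α)) = ¬1/4 = 0
¬¬(α ∨ (β ∨ α)) = ¬0 = 1
(α ∨ (β ∨ α)) → ¬¬(α ∨ (β ∨ α)) = 1/4 → 1 = 1
and checking the remaining 24 assignments likewise gives ≥ 1 in every case.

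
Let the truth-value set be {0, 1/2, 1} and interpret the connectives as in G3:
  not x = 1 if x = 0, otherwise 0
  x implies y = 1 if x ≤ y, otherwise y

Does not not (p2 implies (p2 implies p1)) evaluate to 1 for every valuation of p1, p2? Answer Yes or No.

Counterexample: take p1 = 0, p2 = 1/2.
p2 implies p1 = 1/2 implies 0 = 0
p2 implies (p2 implies p1) = 1/2 implies 0 = 0
not (p2 implies (p2 implies p1)) = not 0 = 1
not not (p2 implies (p2 implies p1)) = not 1 = 0
This gives 0 ≠ 1.

No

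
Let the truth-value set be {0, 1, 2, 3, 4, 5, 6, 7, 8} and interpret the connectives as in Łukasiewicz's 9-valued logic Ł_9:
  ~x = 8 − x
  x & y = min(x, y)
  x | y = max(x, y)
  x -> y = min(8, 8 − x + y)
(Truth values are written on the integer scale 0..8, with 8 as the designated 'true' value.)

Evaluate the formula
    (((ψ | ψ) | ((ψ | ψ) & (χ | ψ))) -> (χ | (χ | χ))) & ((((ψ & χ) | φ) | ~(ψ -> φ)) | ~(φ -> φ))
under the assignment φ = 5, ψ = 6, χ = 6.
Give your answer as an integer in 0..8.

6

ψ | ψ = 6 | 6 = 6
ψ | ψ = 6 | 6 = 6
χ | ψ = 6 | 6 = 6
(ψ | ψ) & (χ | ψ) = 6 & 6 = 6
(ψ | ψ) | ((ψ | ψ) & (χ | ψ)) = 6 | 6 = 6
χ | χ = 6 | 6 = 6
χ | (χ | χ) = 6 | 6 = 6
((ψ | ψ) | ((ψ | ψ) & (χ | ψ))) -> (χ | (χ | χ)) = 6 -> 6 = 8
ψ & χ = 6 & 6 = 6
(ψ & χ) | φ = 6 | 5 = 6
ψ -> φ = 6 -> 5 = 7
~(ψ -> φ) = ~7 = 1
((ψ & χ) | φ) | ~(ψ -> φ) = 6 | 1 = 6
φ -> φ = 5 -> 5 = 8
~(φ -> φ) = ~8 = 0
(((ψ & χ) | φ) | ~(ψ -> φ)) | ~(φ -> φ) = 6 | 0 = 6
(((ψ | ψ) | ((ψ | ψ) & (χ | ψ))) -> (χ | (χ | χ))) & ((((ψ & χ) | φ) | ~(ψ -> φ)) | ~(φ -> φ)) = 8 & 6 = 6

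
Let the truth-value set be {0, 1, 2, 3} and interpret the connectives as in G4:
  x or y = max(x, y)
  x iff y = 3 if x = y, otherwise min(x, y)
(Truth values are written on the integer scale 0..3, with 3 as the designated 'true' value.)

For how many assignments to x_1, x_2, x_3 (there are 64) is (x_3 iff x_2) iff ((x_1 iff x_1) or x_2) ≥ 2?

value 3: 16 assignments (counts)
value 2: 8 assignments (counts)
value 1: 16 assignments
value 0: 24 assignments
So 24 of the 64 assignments meet the threshold.

24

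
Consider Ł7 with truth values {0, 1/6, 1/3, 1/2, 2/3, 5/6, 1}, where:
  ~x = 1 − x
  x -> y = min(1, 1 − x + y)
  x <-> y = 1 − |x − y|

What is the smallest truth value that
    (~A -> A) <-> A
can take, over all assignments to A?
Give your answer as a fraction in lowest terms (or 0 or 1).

Take A = 1/2:
~A = ~1/2 = 1/2
~A -> A = 1/2 -> 1/2 = 1
(~A -> A) <-> A = 1 <-> 1/2 = 1/2
No assignment yields a value below 1/2, so this is the minimum.

1/2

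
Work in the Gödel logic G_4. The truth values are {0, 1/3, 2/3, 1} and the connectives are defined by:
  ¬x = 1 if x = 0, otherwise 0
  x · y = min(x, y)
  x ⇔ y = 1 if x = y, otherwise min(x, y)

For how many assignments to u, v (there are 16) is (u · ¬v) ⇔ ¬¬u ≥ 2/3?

u = 0, v = 0 ↦ 1  ≥
u = 0, v = 1/3 ↦ 1  ≥
u = 0, v = 2/3 ↦ 1  ≥
u = 0, v = 1 ↦ 1  ≥
u = 1/3, v = 0 ↦ 1/3  <
u = 1/3, v = 1/3 ↦ 0  <
u = 1/3, v = 2/3 ↦ 0  <
u = 1/3, v = 1 ↦ 0  <
u = 2/3, v = 0 ↦ 2/3  ≥
u = 2/3, v = 1/3 ↦ 0  <
u = 2/3, v = 2/3 ↦ 0  <
u = 2/3, v = 1 ↦ 0  <
u = 1, v = 0 ↦ 1  ≥
u = 1, v = 1/3 ↦ 0  <
u = 1, v = 2/3 ↦ 0  <
u = 1, v = 1 ↦ 0  <
So 6 of the 16 assignments meet the threshold.

6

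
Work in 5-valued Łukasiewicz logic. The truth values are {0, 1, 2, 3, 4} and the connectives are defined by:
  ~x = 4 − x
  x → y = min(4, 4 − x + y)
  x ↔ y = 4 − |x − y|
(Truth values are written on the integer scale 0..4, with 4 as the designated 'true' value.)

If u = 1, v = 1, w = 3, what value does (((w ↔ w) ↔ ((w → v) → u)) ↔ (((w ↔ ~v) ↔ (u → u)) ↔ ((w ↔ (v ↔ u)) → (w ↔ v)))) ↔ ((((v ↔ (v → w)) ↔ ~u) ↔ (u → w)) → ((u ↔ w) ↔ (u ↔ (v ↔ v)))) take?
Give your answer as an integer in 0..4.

4

w ↔ w = 3 ↔ 3 = 4
w → v = 3 → 1 = 2
(w → v) → u = 2 → 1 = 3
(w ↔ w) ↔ ((w → v) → u) = 4 ↔ 3 = 3
~v = ~1 = 3
w ↔ ~v = 3 ↔ 3 = 4
u → u = 1 → 1 = 4
(w ↔ ~v) ↔ (u → u) = 4 ↔ 4 = 4
v ↔ u = 1 ↔ 1 = 4
w ↔ (v ↔ u) = 3 ↔ 4 = 3
w ↔ v = 3 ↔ 1 = 2
(w ↔ (v ↔ u)) → (w ↔ v) = 3 → 2 = 3
((w ↔ ~v) ↔ (u → u)) ↔ ((w ↔ (v ↔ u)) → (w ↔ v)) = 4 ↔ 3 = 3
((w ↔ w) ↔ ((w → v) → u)) ↔ (((w ↔ ~v) ↔ (u → u)) ↔ ((w ↔ (v ↔ u)) → (w ↔ v))) = 3 ↔ 3 = 4
v → w = 1 → 3 = 4
v ↔ (v → w) = 1 ↔ 4 = 1
~u = ~1 = 3
(v ↔ (v → w)) ↔ ~u = 1 ↔ 3 = 2
u → w = 1 → 3 = 4
((v ↔ (v → w)) ↔ ~u) ↔ (u → w) = 2 ↔ 4 = 2
u ↔ w = 1 ↔ 3 = 2
v ↔ v = 1 ↔ 1 = 4
u ↔ (v ↔ v) = 1 ↔ 4 = 1
(u ↔ w) ↔ (u ↔ (v ↔ v)) = 2 ↔ 1 = 3
(((v ↔ (v → w)) ↔ ~u) ↔ (u → w)) → ((u ↔ w) ↔ (u ↔ (v ↔ v))) = 2 → 3 = 4
(((w ↔ w) ↔ ((w → v) → u)) ↔ (((w ↔ ~v) ↔ (u → u)) ↔ ((w ↔ (v ↔ u)) → (w ↔ v)))) ↔ ((((v ↔ (v → w)) ↔ ~u) ↔ (u → w)) → ((u ↔ w) ↔ (u ↔ (v ↔ v)))) = 4 ↔ 4 = 4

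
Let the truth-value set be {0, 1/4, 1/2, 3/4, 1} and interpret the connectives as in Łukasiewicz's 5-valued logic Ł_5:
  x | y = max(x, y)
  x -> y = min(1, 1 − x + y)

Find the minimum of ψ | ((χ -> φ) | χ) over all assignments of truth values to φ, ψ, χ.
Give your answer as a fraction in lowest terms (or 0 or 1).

1/2

Take φ = 0, ψ = 0, χ = 1/2:
χ -> φ = 1/2 -> 0 = 1/2
(χ -> φ) | χ = 1/2 | 1/2 = 1/2
ψ | ((χ -> φ) | χ) = 0 | 1/2 = 1/2
No assignment yields a value below 1/2, so this is the minimum.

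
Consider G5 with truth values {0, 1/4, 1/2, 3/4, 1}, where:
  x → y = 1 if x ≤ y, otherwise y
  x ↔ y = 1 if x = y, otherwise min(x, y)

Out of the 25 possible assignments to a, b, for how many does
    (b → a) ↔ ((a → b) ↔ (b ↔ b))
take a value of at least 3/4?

7

value 1: 5 assignments (counts)
value 3/4: 2 assignments (counts)
value 1/2: 4 assignments
value 1/4: 6 assignments
value 0: 8 assignments
So 7 of the 25 assignments meet the threshold.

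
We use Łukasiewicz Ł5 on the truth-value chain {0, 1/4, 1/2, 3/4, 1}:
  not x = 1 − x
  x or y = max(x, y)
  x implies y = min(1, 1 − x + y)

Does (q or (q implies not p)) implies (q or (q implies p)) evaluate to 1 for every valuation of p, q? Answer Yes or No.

Counterexample: take p = 0, q = 1/4.
not p = not 0 = 1
q implies not p = 1/4 implies 1 = 1
q or (q implies not p) = 1/4 or 1 = 1
q implies p = 1/4 implies 0 = 3/4
q or (q implies p) = 1/4 or 3/4 = 3/4
(q or (q implies not p)) implies (q or (q implies p)) = 1 implies 3/4 = 3/4
This gives 3/4 ≠ 1.

No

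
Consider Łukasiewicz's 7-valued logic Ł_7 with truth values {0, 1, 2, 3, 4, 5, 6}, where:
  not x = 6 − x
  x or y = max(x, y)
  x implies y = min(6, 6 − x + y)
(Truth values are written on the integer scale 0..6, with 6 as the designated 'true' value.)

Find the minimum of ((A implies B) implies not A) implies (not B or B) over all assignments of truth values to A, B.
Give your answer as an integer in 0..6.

3

Take A = 0, B = 3:
A implies B = 0 implies 3 = 6
not A = not 0 = 6
(A implies B) implies not A = 6 implies 6 = 6
not B = not 3 = 3
not B or B = 3 or 3 = 3
((A implies B) implies not A) implies (not B or B) = 6 implies 3 = 3
No assignment yields a value below 3, so this is the minimum.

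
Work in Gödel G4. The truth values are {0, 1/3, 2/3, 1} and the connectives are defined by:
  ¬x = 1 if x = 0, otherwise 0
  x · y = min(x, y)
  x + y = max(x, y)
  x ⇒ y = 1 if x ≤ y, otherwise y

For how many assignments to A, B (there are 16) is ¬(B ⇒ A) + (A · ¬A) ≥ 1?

3

A = 0, B = 0 ↦ 0  <
A = 0, B = 1/3 ↦ 1  ≥
A = 0, B = 2/3 ↦ 1  ≥
A = 0, B = 1 ↦ 1  ≥
A = 1/3, B = 0 ↦ 0  <
A = 1/3, B = 1/3 ↦ 0  <
A = 1/3, B = 2/3 ↦ 0  <
A = 1/3, B = 1 ↦ 0  <
A = 2/3, B = 0 ↦ 0  <
A = 2/3, B = 1/3 ↦ 0  <
A = 2/3, B = 2/3 ↦ 0  <
A = 2/3, B = 1 ↦ 0  <
A = 1, B = 0 ↦ 0  <
A = 1, B = 1/3 ↦ 0  <
A = 1, B = 2/3 ↦ 0  <
A = 1, B = 1 ↦ 0  <
So 3 of the 16 assignments meet the threshold.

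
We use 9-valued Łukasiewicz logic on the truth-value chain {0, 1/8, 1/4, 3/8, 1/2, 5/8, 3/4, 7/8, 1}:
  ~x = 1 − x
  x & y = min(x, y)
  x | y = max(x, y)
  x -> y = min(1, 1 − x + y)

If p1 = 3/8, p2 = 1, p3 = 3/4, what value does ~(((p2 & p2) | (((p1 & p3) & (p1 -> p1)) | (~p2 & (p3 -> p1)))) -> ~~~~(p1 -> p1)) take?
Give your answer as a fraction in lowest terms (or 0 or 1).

0

p2 & p2 = 1 & 1 = 1
p1 & p3 = 3/8 & 3/4 = 3/8
p1 -> p1 = 3/8 -> 3/8 = 1
(p1 & p3) & (p1 -> p1) = 3/8 & 1 = 3/8
~p2 = ~1 = 0
p3 -> p1 = 3/4 -> 3/8 = 5/8
~p2 & (p3 -> p1) = 0 & 5/8 = 0
((p1 & p3) & (p1 -> p1)) | (~p2 & (p3 -> p1)) = 3/8 | 0 = 3/8
(p2 & p2) | (((p1 & p3) & (p1 -> p1)) | (~p2 & (p3 -> p1))) = 1 | 3/8 = 1
p1 -> p1 = 3/8 -> 3/8 = 1
~(p1 -> p1) = ~1 = 0
~~(p1 -> p1) = ~0 = 1
~~~(p1 -> p1) = ~1 = 0
~~~~(p1 -> p1) = ~0 = 1
((p2 & p2) | (((p1 & p3) & (p1 -> p1)) | (~p2 & (p3 -> p1)))) -> ~~~~(p1 -> p1) = 1 -> 1 = 1
~(((p2 & p2) | (((p1 & p3) & (p1 -> p1)) | (~p2 & (p3 -> p1)))) -> ~~~~(p1 -> p1)) = ~1 = 0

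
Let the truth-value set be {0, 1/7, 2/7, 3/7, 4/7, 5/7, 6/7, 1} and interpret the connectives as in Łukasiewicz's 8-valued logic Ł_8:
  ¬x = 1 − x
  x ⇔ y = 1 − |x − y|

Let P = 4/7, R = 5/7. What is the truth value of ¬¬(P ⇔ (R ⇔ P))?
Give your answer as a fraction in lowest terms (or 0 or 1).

R ⇔ P = 5/7 ⇔ 4/7 = 6/7
P ⇔ (R ⇔ P) = 4/7 ⇔ 6/7 = 5/7
¬(P ⇔ (R ⇔ P)) = ¬5/7 = 2/7
¬¬(P ⇔ (R ⇔ P)) = ¬2/7 = 5/7

5/7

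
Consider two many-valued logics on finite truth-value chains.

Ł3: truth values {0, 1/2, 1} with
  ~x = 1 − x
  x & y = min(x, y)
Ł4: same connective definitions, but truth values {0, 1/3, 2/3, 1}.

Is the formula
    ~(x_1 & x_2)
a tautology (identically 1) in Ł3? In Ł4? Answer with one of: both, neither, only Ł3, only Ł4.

neither

In Ł3: at x_1 = 1/2, x_2 = 1/2 the value is 1/2 — not a tautology.
In Ł4: at x_1 = 1/3, x_2 = 1/3 the value is 2/3 — not a tautology.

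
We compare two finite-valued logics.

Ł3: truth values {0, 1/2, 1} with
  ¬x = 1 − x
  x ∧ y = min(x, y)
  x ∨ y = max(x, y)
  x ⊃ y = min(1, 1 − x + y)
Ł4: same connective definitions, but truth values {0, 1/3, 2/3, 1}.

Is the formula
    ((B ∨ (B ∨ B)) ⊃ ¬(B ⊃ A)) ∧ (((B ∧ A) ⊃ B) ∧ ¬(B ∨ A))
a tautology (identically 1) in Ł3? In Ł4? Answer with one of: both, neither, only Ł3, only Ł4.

neither

In Ł3: at A = 0, B = 1/2 the value is 1/2 — not a tautology.
In Ł4: at A = 0, B = 1/3 the value is 2/3 — not a tautology.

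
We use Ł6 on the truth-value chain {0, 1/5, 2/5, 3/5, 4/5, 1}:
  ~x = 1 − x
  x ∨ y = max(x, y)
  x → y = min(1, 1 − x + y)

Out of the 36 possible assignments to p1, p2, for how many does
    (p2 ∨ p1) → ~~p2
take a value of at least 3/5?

30

value 1: 21 assignments (counts)
value 4/5: 5 assignments (counts)
value 3/5: 4 assignments (counts)
value 2/5: 3 assignments
value 1/5: 2 assignments
value 0: 1 assignment
So 30 of the 36 assignments meet the threshold.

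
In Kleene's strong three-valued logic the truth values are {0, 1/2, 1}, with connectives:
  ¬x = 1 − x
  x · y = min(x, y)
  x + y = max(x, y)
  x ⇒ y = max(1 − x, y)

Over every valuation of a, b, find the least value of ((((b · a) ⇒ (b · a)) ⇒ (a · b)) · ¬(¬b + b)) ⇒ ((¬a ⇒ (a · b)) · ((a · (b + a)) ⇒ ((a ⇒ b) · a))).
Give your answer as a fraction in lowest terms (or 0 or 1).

1/2

Take a = 1/2, b = 1/2:
b · a = 1/2 · 1/2 = 1/2
b · a = 1/2 · 1/2 = 1/2
(b · a) ⇒ (b · a) = 1/2 ⇒ 1/2 = 1/2
a · b = 1/2 · 1/2 = 1/2
((b · a) ⇒ (b · a)) ⇒ (a · b) = 1/2 ⇒ 1/2 = 1/2
¬b = ¬1/2 = 1/2
¬b + b = 1/2 + 1/2 = 1/2
¬(¬b + b) = ¬1/2 = 1/2
(((b · a) ⇒ (b · a)) ⇒ (a · b)) · ¬(¬b + b) = 1/2 · 1/2 = 1/2
¬a = ¬1/2 = 1/2
a · b = 1/2 · 1/2 = 1/2
¬a ⇒ (a · b) = 1/2 ⇒ 1/2 = 1/2
b + a = 1/2 + 1/2 = 1/2
a · (b + a) = 1/2 · 1/2 = 1/2
a ⇒ b = 1/2 ⇒ 1/2 = 1/2
(a ⇒ b) · a = 1/2 · 1/2 = 1/2
(a · (b + a)) ⇒ ((a ⇒ b) · a) = 1/2 ⇒ 1/2 = 1/2
(¬a ⇒ (a · b)) · ((a · (b + a)) ⇒ ((a ⇒ b) · a)) = 1/2 · 1/2 = 1/2
((((b · a) ⇒ (b · a)) ⇒ (a · b)) · ¬(¬b + b)) ⇒ ((¬a ⇒ (a · b)) · ((a · (b + a)) ⇒ ((a ⇒ b) · a))) = 1/2 ⇒ 1/2 = 1/2
No assignment yields a value below 1/2, so this is the minimum.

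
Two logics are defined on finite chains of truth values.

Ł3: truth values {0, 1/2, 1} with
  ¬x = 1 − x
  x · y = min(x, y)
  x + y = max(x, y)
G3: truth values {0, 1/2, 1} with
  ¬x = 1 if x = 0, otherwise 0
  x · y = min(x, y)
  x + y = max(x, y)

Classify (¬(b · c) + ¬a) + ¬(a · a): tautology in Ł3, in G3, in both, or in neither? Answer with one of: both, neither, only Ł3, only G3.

In Ł3: at a = 1/2, b = 1/2, c = 1/2 the value is 1/2 — not a tautology.
In G3: at a = 1/2, b = 1/2, c = 1/2 the value is 0 — not a tautology.

neither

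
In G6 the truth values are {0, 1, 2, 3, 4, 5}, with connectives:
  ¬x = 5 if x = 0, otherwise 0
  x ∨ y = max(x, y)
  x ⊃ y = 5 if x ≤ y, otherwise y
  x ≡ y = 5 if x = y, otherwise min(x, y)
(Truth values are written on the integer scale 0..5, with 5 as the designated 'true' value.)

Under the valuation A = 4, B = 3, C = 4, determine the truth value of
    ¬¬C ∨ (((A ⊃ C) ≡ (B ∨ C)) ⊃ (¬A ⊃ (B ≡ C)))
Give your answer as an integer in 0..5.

5

¬C = ¬4 = 0
¬¬C = ¬0 = 5
A ⊃ C = 4 ⊃ 4 = 5
B ∨ C = 3 ∨ 4 = 4
(A ⊃ C) ≡ (B ∨ C) = 5 ≡ 4 = 4
¬A = ¬4 = 0
B ≡ C = 3 ≡ 4 = 3
¬A ⊃ (B ≡ C) = 0 ⊃ 3 = 5
((A ⊃ C) ≡ (B ∨ C)) ⊃ (¬A ⊃ (B ≡ C)) = 4 ⊃ 5 = 5
¬¬C ∨ (((A ⊃ C) ≡ (B ∨ C)) ⊃ (¬A ⊃ (B ≡ C))) = 5 ∨ 5 = 5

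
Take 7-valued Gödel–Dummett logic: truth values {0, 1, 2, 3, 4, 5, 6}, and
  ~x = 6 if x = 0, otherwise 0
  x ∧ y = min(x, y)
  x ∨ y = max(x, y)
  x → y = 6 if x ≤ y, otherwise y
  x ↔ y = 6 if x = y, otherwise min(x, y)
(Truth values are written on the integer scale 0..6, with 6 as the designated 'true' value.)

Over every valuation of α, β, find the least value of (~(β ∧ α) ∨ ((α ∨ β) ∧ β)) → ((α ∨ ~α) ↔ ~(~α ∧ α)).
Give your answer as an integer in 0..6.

1

Take α = 1, β = 0:
β ∧ α = 0 ∧ 1 = 0
~(β ∧ α) = ~0 = 6
α ∨ β = 1 ∨ 0 = 1
(α ∨ β) ∧ β = 1 ∧ 0 = 0
~(β ∧ α) ∨ ((α ∨ β) ∧ β) = 6 ∨ 0 = 6
~α = ~1 = 0
α ∨ ~α = 1 ∨ 0 = 1
~α = ~1 = 0
~α ∧ α = 0 ∧ 1 = 0
~(~α ∧ α) = ~0 = 6
(α ∨ ~α) ↔ ~(~α ∧ α) = 1 ↔ 6 = 1
(~(β ∧ α) ∨ ((α ∨ β) ∧ β)) → ((α ∨ ~α) ↔ ~(~α ∧ α)) = 6 → 1 = 1
No assignment yields a value below 1, so this is the minimum.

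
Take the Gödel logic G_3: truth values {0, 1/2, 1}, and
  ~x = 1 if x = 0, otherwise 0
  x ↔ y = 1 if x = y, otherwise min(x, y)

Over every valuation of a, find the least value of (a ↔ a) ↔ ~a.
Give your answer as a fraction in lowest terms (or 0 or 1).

Take a = 1/2:
a ↔ a = 1/2 ↔ 1/2 = 1
~a = ~1/2 = 0
(a ↔ a) ↔ ~a = 1 ↔ 0 = 0
No assignment yields a value below 0, so this is the minimum.

0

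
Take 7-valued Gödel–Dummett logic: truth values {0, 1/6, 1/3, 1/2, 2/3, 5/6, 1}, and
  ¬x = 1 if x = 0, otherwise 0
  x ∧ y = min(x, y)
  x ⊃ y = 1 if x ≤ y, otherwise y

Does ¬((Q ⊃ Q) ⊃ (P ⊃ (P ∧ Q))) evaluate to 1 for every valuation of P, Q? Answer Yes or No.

No

Counterexample: take P = 0, Q = 0.
Q ⊃ Q = 0 ⊃ 0 = 1
P ∧ Q = 0 ∧ 0 = 0
P ⊃ (P ∧ Q) = 0 ⊃ 0 = 1
(Q ⊃ Q) ⊃ (P ⊃ (P ∧ Q)) = 1 ⊃ 1 = 1
¬((Q ⊃ Q) ⊃ (P ⊃ (P ∧ Q))) = ¬1 = 0
This gives 0 ≠ 1.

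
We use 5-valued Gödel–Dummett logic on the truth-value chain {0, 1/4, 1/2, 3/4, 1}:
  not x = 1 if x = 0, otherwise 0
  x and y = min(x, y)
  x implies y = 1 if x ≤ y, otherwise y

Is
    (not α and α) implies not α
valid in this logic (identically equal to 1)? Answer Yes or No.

Yes

α = 0 ↦ 1
α = 1/4 ↦ 1
α = 1/2 ↦ 1
α = 3/4 ↦ 1
α = 1 ↦ 1
Every assignment gives a value ≥ 1.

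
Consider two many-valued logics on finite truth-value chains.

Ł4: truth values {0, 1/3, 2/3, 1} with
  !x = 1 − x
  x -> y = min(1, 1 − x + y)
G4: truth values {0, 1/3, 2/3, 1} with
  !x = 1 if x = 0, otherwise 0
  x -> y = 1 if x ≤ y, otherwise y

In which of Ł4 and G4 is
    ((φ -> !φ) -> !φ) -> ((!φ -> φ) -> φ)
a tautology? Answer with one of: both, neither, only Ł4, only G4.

only Ł4

In Ł4: every assignment gives 1 — tautology.
In G4: at φ = 1/3 the value is 1/3 — not a tautology.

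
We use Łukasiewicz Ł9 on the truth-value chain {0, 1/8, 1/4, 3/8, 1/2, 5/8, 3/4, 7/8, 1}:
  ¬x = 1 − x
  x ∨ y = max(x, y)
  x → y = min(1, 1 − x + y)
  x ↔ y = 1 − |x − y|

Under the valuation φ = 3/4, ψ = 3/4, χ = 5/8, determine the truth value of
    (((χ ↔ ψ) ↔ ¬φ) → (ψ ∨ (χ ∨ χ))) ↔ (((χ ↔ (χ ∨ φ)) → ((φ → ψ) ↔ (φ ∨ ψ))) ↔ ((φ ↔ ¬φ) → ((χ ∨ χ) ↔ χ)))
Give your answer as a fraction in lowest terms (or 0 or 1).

χ ↔ ψ = 5/8 ↔ 3/4 = 7/8
¬φ = ¬3/4 = 1/4
(χ ↔ ψ) ↔ ¬φ = 7/8 ↔ 1/4 = 3/8
χ ∨ χ = 5/8 ∨ 5/8 = 5/8
ψ ∨ (χ ∨ χ) = 3/4 ∨ 5/8 = 3/4
((χ ↔ ψ) ↔ ¬φ) → (ψ ∨ (χ ∨ χ)) = 3/8 → 3/4 = 1
χ ∨ φ = 5/8 ∨ 3/4 = 3/4
χ ↔ (χ ∨ φ) = 5/8 ↔ 3/4 = 7/8
φ → ψ = 3/4 → 3/4 = 1
φ ∨ ψ = 3/4 ∨ 3/4 = 3/4
(φ → ψ) ↔ (φ ∨ ψ) = 1 ↔ 3/4 = 3/4
(χ ↔ (χ ∨ φ)) → ((φ → ψ) ↔ (φ ∨ ψ)) = 7/8 → 3/4 = 7/8
¬φ = ¬3/4 = 1/4
φ ↔ ¬φ = 3/4 ↔ 1/4 = 1/2
χ ∨ χ = 5/8 ∨ 5/8 = 5/8
(χ ∨ χ) ↔ χ = 5/8 ↔ 5/8 = 1
(φ ↔ ¬φ) → ((χ ∨ χ) ↔ χ) = 1/2 → 1 = 1
((χ ↔ (χ ∨ φ)) → ((φ → ψ) ↔ (φ ∨ ψ))) ↔ ((φ ↔ ¬φ) → ((χ ∨ χ) ↔ χ)) = 7/8 ↔ 1 = 7/8
(((χ ↔ ψ) ↔ ¬φ) → (ψ ∨ (χ ∨ χ))) ↔ (((χ ↔ (χ ∨ φ)) → ((φ → ψ) ↔ (φ ∨ ψ))) ↔ ((φ ↔ ¬φ) → ((χ ∨ χ) ↔ χ))) = 1 ↔ 7/8 = 7/8

7/8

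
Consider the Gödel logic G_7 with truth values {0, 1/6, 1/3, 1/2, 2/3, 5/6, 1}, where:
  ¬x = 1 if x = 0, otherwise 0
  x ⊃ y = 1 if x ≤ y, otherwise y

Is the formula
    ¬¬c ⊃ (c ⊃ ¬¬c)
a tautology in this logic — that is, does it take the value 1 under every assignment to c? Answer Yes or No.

Yes

c = 0 ↦ 1
c = 1/6 ↦ 1
c = 1/3 ↦ 1
c = 1/2 ↦ 1
c = 2/3 ↦ 1
c = 5/6 ↦ 1
c = 1 ↦ 1
Every assignment gives a value ≥ 1.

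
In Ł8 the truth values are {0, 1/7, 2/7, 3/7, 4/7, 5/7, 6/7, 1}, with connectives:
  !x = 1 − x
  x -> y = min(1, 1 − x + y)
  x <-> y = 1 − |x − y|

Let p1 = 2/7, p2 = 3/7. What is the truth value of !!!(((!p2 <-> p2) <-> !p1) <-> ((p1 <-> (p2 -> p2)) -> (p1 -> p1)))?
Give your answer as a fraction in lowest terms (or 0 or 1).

!p2 = !3/7 = 4/7
!p2 <-> p2 = 4/7 <-> 3/7 = 6/7
!p1 = !2/7 = 5/7
(!p2 <-> p2) <-> !p1 = 6/7 <-> 5/7 = 6/7
p2 -> p2 = 3/7 -> 3/7 = 1
p1 <-> (p2 -> p2) = 2/7 <-> 1 = 2/7
p1 -> p1 = 2/7 -> 2/7 = 1
(p1 <-> (p2 -> p2)) -> (p1 -> p1) = 2/7 -> 1 = 1
((!p2 <-> p2) <-> !p1) <-> ((p1 <-> (p2 -> p2)) -> (p1 -> p1)) = 6/7 <-> 1 = 6/7
!(((!p2 <-> p2) <-> !p1) <-> ((p1 <-> (p2 -> p2)) -> (p1 -> p1))) = !6/7 = 1/7
!!(((!p2 <-> p2) <-> !p1) <-> ((p1 <-> (p2 -> p2)) -> (p1 -> p1))) = !1/7 = 6/7
!!!(((!p2 <-> p2) <-> !p1) <-> ((p1 <-> (p2 -> p2)) -> (p1 -> p1))) = !6/7 = 1/7

1/7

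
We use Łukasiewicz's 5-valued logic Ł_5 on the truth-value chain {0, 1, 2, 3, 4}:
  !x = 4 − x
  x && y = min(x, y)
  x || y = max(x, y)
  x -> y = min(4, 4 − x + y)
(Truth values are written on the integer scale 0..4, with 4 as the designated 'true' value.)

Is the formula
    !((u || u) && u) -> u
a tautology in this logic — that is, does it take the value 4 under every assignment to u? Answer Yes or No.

Counterexample: take u = 0.
u || u = 0 || 0 = 0
(u || u) && u = 0 && 0 = 0
!((u || u) && u) = !0 = 4
!((u || u) && u) -> u = 4 -> 0 = 0
This gives 0 ≠ 4.

No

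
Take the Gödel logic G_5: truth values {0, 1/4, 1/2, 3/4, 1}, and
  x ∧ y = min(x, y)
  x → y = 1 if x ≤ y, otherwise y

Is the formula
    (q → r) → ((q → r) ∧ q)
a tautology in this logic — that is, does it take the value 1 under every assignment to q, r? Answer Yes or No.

Counterexample: take q = 0, r = 0.
q → r = 0 → 0 = 1
q → r = 0 → 0 = 1
(q → r) ∧ q = 1 ∧ 0 = 0
(q → r) → ((q → r) ∧ q) = 1 → 0 = 0
This gives 0 ≠ 1.

No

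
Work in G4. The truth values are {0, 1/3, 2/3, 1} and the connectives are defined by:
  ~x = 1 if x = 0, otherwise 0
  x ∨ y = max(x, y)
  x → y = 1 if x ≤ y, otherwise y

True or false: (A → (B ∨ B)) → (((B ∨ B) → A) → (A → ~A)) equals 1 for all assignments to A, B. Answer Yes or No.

Counterexample: take A = 1/3, B = 1/3.
B ∨ B = 1/3 ∨ 1/3 = 1/3
A → (B ∨ B) = 1/3 → 1/3 = 1
B ∨ B = 1/3 ∨ 1/3 = 1/3
(B ∨ B) → A = 1/3 → 1/3 = 1
~A = ~1/3 = 0
A → ~A = 1/3 → 0 = 0
((B ∨ B) → A) → (A → ~A) = 1 → 0 = 0
(A → (B ∨ B)) → (((B ∨ B) → A) → (A → ~A)) = 1 → 0 = 0
This gives 0 ≠ 1.

No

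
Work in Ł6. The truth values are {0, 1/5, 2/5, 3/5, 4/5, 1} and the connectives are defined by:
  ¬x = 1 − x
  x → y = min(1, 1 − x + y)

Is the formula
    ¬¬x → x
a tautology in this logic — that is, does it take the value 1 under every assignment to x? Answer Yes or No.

Yes

x = 0 ↦ 1
x = 1/5 ↦ 1
x = 2/5 ↦ 1
x = 3/5 ↦ 1
x = 4/5 ↦ 1
x = 1 ↦ 1
Every assignment gives a value ≥ 1.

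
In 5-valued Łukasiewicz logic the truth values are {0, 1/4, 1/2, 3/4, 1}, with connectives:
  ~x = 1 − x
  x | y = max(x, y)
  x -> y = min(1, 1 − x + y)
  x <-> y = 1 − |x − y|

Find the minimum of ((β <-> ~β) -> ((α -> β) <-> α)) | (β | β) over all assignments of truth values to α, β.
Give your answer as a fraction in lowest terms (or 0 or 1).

1/2

Take α = 0, β = 1/4:
~β = ~1/4 = 3/4
β <-> ~β = 1/4 <-> 3/4 = 1/2
α -> β = 0 -> 1/4 = 1
(α -> β) <-> α = 1 <-> 0 = 0
(β <-> ~β) -> ((α -> β) <-> α) = 1/2 -> 0 = 1/2
β | β = 1/4 | 1/4 = 1/4
((β <-> ~β) -> ((α -> β) <-> α)) | (β | β) = 1/2 | 1/4 = 1/2
No assignment yields a value below 1/2, so this is the minimum.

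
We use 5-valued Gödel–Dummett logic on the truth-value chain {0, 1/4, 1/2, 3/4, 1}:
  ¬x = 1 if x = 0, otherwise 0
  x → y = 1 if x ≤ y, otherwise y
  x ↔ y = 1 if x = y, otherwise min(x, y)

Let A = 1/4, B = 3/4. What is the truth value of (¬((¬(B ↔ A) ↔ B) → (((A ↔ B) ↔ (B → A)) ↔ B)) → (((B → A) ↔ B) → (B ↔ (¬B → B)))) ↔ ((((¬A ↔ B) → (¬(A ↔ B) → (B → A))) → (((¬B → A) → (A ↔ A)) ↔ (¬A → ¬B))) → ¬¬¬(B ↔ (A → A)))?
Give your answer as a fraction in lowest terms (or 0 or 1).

B ↔ A = 3/4 ↔ 1/4 = 1/4
¬(B ↔ A) = ¬1/4 = 0
¬(B ↔ A) ↔ B = 0 ↔ 3/4 = 0
A ↔ B = 1/4 ↔ 3/4 = 1/4
B → A = 3/4 → 1/4 = 1/4
(A ↔ B) ↔ (B → A) = 1/4 ↔ 1/4 = 1
((A ↔ B) ↔ (B → A)) ↔ B = 1 ↔ 3/4 = 3/4
(¬(B ↔ A) ↔ B) → (((A ↔ B) ↔ (B → A)) ↔ B) = 0 → 3/4 = 1
¬((¬(B ↔ A) ↔ B) → (((A ↔ B) ↔ (B → A)) ↔ B)) = ¬1 = 0
B → A = 3/4 → 1/4 = 1/4
(B → A) ↔ B = 1/4 ↔ 3/4 = 1/4
¬B = ¬3/4 = 0
¬B → B = 0 → 3/4 = 1
B ↔ (¬B → B) = 3/4 ↔ 1 = 3/4
((B → A) ↔ B) → (B ↔ (¬B → B)) = 1/4 → 3/4 = 1
¬((¬(B ↔ A) ↔ B) → (((A ↔ B) ↔ (B → A)) ↔ B)) → (((B → A) ↔ B) → (B ↔ (¬B → B))) = 0 → 1 = 1
¬A = ¬1/4 = 0
¬A ↔ B = 0 ↔ 3/4 = 0
A ↔ B = 1/4 ↔ 3/4 = 1/4
¬(A ↔ B) = ¬1/4 = 0
B → A = 3/4 → 1/4 = 1/4
¬(A ↔ B) → (B → A) = 0 → 1/4 = 1
(¬A ↔ B) → (¬(A ↔ B) → (B → A)) = 0 → 1 = 1
¬B = ¬3/4 = 0
¬B → A = 0 → 1/4 = 1
A ↔ A = 1/4 ↔ 1/4 = 1
(¬B → A) → (A ↔ A) = 1 → 1 = 1
¬A = ¬1/4 = 0
¬B = ¬3/4 = 0
¬A → ¬B = 0 → 0 = 1
((¬B → A) → (A ↔ A)) ↔ (¬A → ¬B) = 1 ↔ 1 = 1
((¬A ↔ B) → (¬(A ↔ B) → (B → A))) → (((¬B → A) → (A ↔ A)) ↔ (¬A → ¬B)) = 1 → 1 = 1
A → A = 1/4 → 1/4 = 1
B ↔ (A → A) = 3/4 ↔ 1 = 3/4
¬(B ↔ (A → A)) = ¬3/4 = 0
¬¬(B ↔ (A → A)) = ¬0 = 1
¬¬¬(B ↔ (A → A)) = ¬1 = 0
(((¬A ↔ B) → (¬(A ↔ B) → (B → A))) → (((¬B → A) → (A ↔ A)) ↔ (¬A → ¬B))) → ¬¬¬(B ↔ (A → A)) = 1 → 0 = 0
(¬((¬(B ↔ A) ↔ B) → (((A ↔ B) ↔ (B → A)) ↔ B)) → (((B → A) ↔ B) → (B ↔ (¬B → B)))) ↔ ((((¬A ↔ B) → (¬(A ↔ B) → (B → A))) → (((¬B → A) → (A ↔ A)) ↔ (¬A → ¬B))) → ¬¬¬(B ↔ (A → A))) = 1 ↔ 0 = 0

0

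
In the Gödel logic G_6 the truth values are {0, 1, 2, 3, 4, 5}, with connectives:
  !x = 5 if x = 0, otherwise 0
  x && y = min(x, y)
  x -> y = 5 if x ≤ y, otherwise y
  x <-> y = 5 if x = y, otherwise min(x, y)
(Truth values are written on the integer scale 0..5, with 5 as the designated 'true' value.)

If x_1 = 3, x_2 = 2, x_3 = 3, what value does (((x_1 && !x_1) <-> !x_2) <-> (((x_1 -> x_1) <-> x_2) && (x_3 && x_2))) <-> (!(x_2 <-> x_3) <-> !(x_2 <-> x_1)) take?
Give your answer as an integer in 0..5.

2

!x_1 = !3 = 0
x_1 && !x_1 = 3 && 0 = 0
!x_2 = !2 = 0
(x_1 && !x_1) <-> !x_2 = 0 <-> 0 = 5
x_1 -> x_1 = 3 -> 3 = 5
(x_1 -> x_1) <-> x_2 = 5 <-> 2 = 2
x_3 && x_2 = 3 && 2 = 2
((x_1 -> x_1) <-> x_2) && (x_3 && x_2) = 2 && 2 = 2
((x_1 && !x_1) <-> !x_2) <-> (((x_1 -> x_1) <-> x_2) && (x_3 && x_2)) = 5 <-> 2 = 2
x_2 <-> x_3 = 2 <-> 3 = 2
!(x_2 <-> x_3) = !2 = 0
x_2 <-> x_1 = 2 <-> 3 = 2
!(x_2 <-> x_1) = !2 = 0
!(x_2 <-> x_3) <-> !(x_2 <-> x_1) = 0 <-> 0 = 5
(((x_1 && !x_1) <-> !x_2) <-> (((x_1 -> x_1) <-> x_2) && (x_3 && x_2))) <-> (!(x_2 <-> x_3) <-> !(x_2 <-> x_1)) = 2 <-> 5 = 2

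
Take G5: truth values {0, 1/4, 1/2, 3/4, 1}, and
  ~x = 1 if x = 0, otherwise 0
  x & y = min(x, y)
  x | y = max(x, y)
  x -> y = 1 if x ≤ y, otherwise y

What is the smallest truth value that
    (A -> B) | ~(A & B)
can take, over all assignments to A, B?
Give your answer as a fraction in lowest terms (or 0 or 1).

Take A = 1/2, B = 1/4:
A -> B = 1/2 -> 1/4 = 1/4
A & B = 1/2 & 1/4 = 1/4
~(A & B) = ~1/4 = 0
(A -> B) | ~(A & B) = 1/4 | 0 = 1/4
No assignment yields a value below 1/4, so this is the minimum.

1/4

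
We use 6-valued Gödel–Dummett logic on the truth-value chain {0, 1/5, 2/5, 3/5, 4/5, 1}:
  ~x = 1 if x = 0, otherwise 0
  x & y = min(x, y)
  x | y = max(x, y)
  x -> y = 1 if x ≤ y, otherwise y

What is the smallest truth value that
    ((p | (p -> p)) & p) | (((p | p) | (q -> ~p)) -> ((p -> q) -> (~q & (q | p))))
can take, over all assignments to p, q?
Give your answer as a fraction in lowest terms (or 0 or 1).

0

Take p = 0, q = 0:
p -> p = 0 -> 0 = 1
p | (p -> p) = 0 | 1 = 1
(p | (p -> p)) & p = 1 & 0 = 0
p | p = 0 | 0 = 0
~p = ~0 = 1
q -> ~p = 0 -> 1 = 1
(p | p) | (q -> ~p) = 0 | 1 = 1
p -> q = 0 -> 0 = 1
~q = ~0 = 1
q | p = 0 | 0 = 0
~q & (q | p) = 1 & 0 = 0
(p -> q) -> (~q & (q | p)) = 1 -> 0 = 0
((p | p) | (q -> ~p)) -> ((p -> q) -> (~q & (q | p))) = 1 -> 0 = 0
((p | (p -> p)) & p) | (((p | p) | (q -> ~p)) -> ((p -> q) -> (~q & (q | p)))) = 0 | 0 = 0
No assignment yields a value below 0, so this is the minimum.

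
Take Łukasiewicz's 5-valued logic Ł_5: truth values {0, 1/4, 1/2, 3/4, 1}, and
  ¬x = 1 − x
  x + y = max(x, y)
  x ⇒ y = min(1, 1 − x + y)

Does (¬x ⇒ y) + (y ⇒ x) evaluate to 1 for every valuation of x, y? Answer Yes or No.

Counterexample: take x = 0, y = 1/4.
¬x = ¬0 = 1
¬x ⇒ y = 1 ⇒ 1/4 = 1/4
y ⇒ x = 1/4 ⇒ 0 = 3/4
(¬x ⇒ y) + (y ⇒ x) = 1/4 + 3/4 = 3/4
This gives 3/4 ≠ 1.

No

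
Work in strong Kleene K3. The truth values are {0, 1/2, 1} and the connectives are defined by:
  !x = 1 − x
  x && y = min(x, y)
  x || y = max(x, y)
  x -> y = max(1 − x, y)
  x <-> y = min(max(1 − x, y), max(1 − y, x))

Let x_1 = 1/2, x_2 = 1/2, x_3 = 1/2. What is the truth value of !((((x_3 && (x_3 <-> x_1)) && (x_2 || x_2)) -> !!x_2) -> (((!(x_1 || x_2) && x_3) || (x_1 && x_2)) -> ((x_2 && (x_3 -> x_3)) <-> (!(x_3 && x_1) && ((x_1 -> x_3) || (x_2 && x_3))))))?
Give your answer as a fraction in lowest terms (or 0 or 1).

x_3 <-> x_1 = 1/2 <-> 1/2 = 1/2
x_3 && (x_3 <-> x_1) = 1/2 && 1/2 = 1/2
x_2 || x_2 = 1/2 || 1/2 = 1/2
(x_3 && (x_3 <-> x_1)) && (x_2 || x_2) = 1/2 && 1/2 = 1/2
!x_2 = !1/2 = 1/2
!!x_2 = !1/2 = 1/2
((x_3 && (x_3 <-> x_1)) && (x_2 || x_2)) -> !!x_2 = 1/2 -> 1/2 = 1/2
x_1 || x_2 = 1/2 || 1/2 = 1/2
!(x_1 || x_2) = !1/2 = 1/2
!(x_1 || x_2) && x_3 = 1/2 && 1/2 = 1/2
x_1 && x_2 = 1/2 && 1/2 = 1/2
(!(x_1 || x_2) && x_3) || (x_1 && x_2) = 1/2 || 1/2 = 1/2
x_3 -> x_3 = 1/2 -> 1/2 = 1/2
x_2 && (x_3 -> x_3) = 1/2 && 1/2 = 1/2
x_3 && x_1 = 1/2 && 1/2 = 1/2
!(x_3 && x_1) = !1/2 = 1/2
x_1 -> x_3 = 1/2 -> 1/2 = 1/2
x_2 && x_3 = 1/2 && 1/2 = 1/2
(x_1 -> x_3) || (x_2 && x_3) = 1/2 || 1/2 = 1/2
!(x_3 && x_1) && ((x_1 -> x_3) || (x_2 && x_3)) = 1/2 && 1/2 = 1/2
(x_2 && (x_3 -> x_3)) <-> (!(x_3 && x_1) && ((x_1 -> x_3) || (x_2 && x_3))) = 1/2 <-> 1/2 = 1/2
((!(x_1 || x_2) && x_3) || (x_1 && x_2)) -> ((x_2 && (x_3 -> x_3)) <-> (!(x_3 && x_1) && ((x_1 -> x_3) || (x_2 && x_3)))) = 1/2 -> 1/2 = 1/2
(((x_3 && (x_3 <-> x_1)) && (x_2 || x_2)) -> !!x_2) -> (((!(x_1 || x_2) && x_3) || (x_1 && x_2)) -> ((x_2 && (x_3 -> x_3)) <-> (!(x_3 && x_1) && ((x_1 -> x_3) || (x_2 && x_3))))) = 1/2 -> 1/2 = 1/2
!((((x_3 && (x_3 <-> x_1)) && (x_2 || x_2)) -> !!x_2) -> (((!(x_1 || x_2) && x_3) || (x_1 && x_2)) -> ((x_2 && (x_3 -> x_3)) <-> (!(x_3 && x_1) && ((x_1 -> x_3) || (x_2 && x_3)))))) = !1/2 = 1/2

1/2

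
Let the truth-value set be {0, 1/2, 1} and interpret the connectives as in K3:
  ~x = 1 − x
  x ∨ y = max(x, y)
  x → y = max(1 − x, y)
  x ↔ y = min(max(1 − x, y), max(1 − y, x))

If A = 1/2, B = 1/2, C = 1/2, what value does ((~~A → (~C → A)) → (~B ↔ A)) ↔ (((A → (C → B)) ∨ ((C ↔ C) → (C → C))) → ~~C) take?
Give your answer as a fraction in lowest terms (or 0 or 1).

~A = ~1/2 = 1/2
~~A = ~1/2 = 1/2
~C = ~1/2 = 1/2
~C → A = 1/2 → 1/2 = 1/2
~~A → (~C → A) = 1/2 → 1/2 = 1/2
~B = ~1/2 = 1/2
~B ↔ A = 1/2 ↔ 1/2 = 1/2
(~~A → (~C → A)) → (~B ↔ A) = 1/2 → 1/2 = 1/2
C → B = 1/2 → 1/2 = 1/2
A → (C → B) = 1/2 → 1/2 = 1/2
C ↔ C = 1/2 ↔ 1/2 = 1/2
C → C = 1/2 → 1/2 = 1/2
(C ↔ C) → (C → C) = 1/2 → 1/2 = 1/2
(A → (C → B)) ∨ ((C ↔ C) → (C → C)) = 1/2 ∨ 1/2 = 1/2
~C = ~1/2 = 1/2
~~C = ~1/2 = 1/2
((A → (C → B)) ∨ ((C ↔ C) → (C → C))) → ~~C = 1/2 → 1/2 = 1/2
((~~A → (~C → A)) → (~B ↔ A)) ↔ (((A → (C → B)) ∨ ((C ↔ C) → (C → C))) → ~~C) = 1/2 ↔ 1/2 = 1/2

1/2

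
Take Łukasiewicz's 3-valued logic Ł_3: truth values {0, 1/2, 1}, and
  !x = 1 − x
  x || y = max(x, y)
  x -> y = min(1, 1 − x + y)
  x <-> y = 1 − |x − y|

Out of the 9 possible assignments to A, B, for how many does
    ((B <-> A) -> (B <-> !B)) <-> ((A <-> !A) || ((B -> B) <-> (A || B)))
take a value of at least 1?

5

A = 0, B = 0 ↦ 1  ≥
A = 0, B = 1/2 ↦ 1/2  <
A = 0, B = 1 ↦ 1  ≥
A = 1/2, B = 0 ↦ 1/2  <
A = 1/2, B = 1/2 ↦ 1  ≥
A = 1/2, B = 1 ↦ 1/2  <
A = 1, B = 0 ↦ 1  ≥
A = 1, B = 1/2 ↦ 1  ≥
A = 1, B = 1 ↦ 0  <
So 5 of the 9 assignments meet the threshold.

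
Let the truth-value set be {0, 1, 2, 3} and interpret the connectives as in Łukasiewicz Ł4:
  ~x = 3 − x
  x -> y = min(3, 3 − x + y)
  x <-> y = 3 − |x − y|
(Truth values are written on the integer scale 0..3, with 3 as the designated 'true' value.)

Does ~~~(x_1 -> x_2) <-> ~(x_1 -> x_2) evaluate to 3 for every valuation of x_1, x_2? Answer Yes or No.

Yes

x_1 = 0, x_2 = 0 ↦ 3
x_1 = 0, x_2 = 1 ↦ 3
x_1 = 0, x_2 = 2 ↦ 3
x_1 = 0, x_2 = 3 ↦ 3
x_1 = 1, x_2 = 0 ↦ 3
x_1 = 1, x_2 = 1 ↦ 3
x_1 = 1, x_2 = 2 ↦ 3
x_1 = 1, x_2 = 3 ↦ 3
x_1 = 2, x_2 = 0 ↦ 3
x_1 = 2, x_2 = 1 ↦ 3
x_1 = 2, x_2 = 2 ↦ 3
x_1 = 2, x_2 = 3 ↦ 3
x_1 = 3, x_2 = 0 ↦ 3
x_1 = 3, x_2 = 1 ↦ 3
x_1 = 3, x_2 = 2 ↦ 3
x_1 = 3, x_2 = 3 ↦ 3
Every assignment gives a value ≥ 3.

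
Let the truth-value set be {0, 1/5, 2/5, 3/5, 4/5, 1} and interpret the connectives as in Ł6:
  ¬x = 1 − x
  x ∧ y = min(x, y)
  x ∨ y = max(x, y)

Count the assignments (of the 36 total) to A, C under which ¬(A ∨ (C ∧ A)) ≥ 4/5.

12

value 1: 6 assignments (counts)
value 4/5: 6 assignments (counts)
value 3/5: 6 assignments
value 2/5: 6 assignments
value 1/5: 6 assignments
value 0: 6 assignments
So 12 of the 36 assignments meet the threshold.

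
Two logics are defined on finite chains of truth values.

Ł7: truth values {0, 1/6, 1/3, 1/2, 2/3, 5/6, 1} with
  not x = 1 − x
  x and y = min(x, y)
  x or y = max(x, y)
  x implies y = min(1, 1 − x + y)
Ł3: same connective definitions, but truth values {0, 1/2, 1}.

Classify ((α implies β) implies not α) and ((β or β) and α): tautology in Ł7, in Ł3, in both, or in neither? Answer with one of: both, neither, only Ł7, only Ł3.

neither

In Ł7: at α = 0, β = 0 the value is 0 — not a tautology.
In Ł3: at α = 0, β = 0 the value is 0 — not a tautology.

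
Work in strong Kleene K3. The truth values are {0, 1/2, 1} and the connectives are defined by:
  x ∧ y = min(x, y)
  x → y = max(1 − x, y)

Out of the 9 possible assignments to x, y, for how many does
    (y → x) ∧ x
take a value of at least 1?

3

x = 0, y = 0 ↦ 0  <
x = 0, y = 1/2 ↦ 0  <
x = 0, y = 1 ↦ 0  <
x = 1/2, y = 0 ↦ 1/2  <
x = 1/2, y = 1/2 ↦ 1/2  <
x = 1/2, y = 1 ↦ 1/2  <
x = 1, y = 0 ↦ 1  ≥
x = 1, y = 1/2 ↦ 1  ≥
x = 1, y = 1 ↦ 1  ≥
So 3 of the 9 assignments meet the threshold.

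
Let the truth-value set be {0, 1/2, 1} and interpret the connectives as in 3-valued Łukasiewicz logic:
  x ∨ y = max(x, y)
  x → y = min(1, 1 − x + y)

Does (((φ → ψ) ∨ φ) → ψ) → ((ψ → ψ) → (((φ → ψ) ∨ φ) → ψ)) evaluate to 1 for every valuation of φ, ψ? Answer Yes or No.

Yes

φ = 0, ψ = 0 ↦ 1
φ = 0, ψ = 1/2 ↦ 1
φ = 0, ψ = 1 ↦ 1
φ = 1/2, ψ = 0 ↦ 1
φ = 1/2, ψ = 1/2 ↦ 1
φ = 1/2, ψ = 1 ↦ 1
φ = 1, ψ = 0 ↦ 1
φ = 1, ψ = 1/2 ↦ 1
φ = 1, ψ = 1 ↦ 1
Every assignment gives a value ≥ 1.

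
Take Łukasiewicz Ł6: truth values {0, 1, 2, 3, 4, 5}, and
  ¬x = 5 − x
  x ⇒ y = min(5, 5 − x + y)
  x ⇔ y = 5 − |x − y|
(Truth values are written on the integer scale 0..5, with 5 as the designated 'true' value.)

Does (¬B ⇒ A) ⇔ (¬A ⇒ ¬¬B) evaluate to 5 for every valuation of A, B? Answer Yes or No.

Yes

At A = 3, B = 3, for instance:
¬B = ¬3 = 2
¬B ⇒ A = 2 ⇒ 3 = 5
¬A = ¬3 = 2
¬¬B = ¬2 = 3
¬A ⇒ ¬¬B = 2 ⇒ 3 = 5
(¬B ⇒ A) ⇔ (¬A ⇒ ¬¬B) = 5 ⇔ 5 = 5
and checking the remaining 35 assignments likewise gives ≥ 5 in every case.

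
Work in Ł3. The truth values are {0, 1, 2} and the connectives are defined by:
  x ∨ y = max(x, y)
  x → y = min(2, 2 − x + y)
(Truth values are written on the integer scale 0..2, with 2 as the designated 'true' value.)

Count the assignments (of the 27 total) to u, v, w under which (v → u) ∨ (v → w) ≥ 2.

22

value 2: 22 assignments (counts)
value 1: 4 assignments
value 0: 1 assignment
So 22 of the 27 assignments meet the threshold.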